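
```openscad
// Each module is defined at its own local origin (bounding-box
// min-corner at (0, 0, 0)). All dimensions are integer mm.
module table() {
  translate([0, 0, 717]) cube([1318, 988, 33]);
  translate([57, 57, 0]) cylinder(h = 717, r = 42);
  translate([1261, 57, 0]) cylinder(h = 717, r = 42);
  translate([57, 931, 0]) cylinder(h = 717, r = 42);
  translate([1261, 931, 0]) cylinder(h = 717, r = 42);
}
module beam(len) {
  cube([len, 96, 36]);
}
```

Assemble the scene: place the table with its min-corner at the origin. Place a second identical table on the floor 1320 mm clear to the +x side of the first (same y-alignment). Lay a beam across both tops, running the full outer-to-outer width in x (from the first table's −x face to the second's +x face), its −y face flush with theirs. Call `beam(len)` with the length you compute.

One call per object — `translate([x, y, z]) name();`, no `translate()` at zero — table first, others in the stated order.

table();
translate([2638, 0, 0]) table();
translate([0, 0, 750]) beam(3956);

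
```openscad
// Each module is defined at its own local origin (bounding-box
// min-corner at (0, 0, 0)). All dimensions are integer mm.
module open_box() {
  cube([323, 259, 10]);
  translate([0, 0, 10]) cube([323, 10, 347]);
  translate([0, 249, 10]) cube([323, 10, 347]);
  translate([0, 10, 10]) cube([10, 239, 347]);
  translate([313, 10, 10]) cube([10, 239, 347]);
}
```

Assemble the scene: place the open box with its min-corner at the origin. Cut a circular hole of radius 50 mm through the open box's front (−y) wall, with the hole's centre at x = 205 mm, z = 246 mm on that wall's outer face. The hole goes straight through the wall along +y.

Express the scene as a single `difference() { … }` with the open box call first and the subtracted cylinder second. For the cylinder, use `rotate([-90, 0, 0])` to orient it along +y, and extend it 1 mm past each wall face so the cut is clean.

difference() {
  open_box();
  translate([205, -1, 246]) rotate([-90, 0, 0]) cylinder(h = 12, r = 50);
}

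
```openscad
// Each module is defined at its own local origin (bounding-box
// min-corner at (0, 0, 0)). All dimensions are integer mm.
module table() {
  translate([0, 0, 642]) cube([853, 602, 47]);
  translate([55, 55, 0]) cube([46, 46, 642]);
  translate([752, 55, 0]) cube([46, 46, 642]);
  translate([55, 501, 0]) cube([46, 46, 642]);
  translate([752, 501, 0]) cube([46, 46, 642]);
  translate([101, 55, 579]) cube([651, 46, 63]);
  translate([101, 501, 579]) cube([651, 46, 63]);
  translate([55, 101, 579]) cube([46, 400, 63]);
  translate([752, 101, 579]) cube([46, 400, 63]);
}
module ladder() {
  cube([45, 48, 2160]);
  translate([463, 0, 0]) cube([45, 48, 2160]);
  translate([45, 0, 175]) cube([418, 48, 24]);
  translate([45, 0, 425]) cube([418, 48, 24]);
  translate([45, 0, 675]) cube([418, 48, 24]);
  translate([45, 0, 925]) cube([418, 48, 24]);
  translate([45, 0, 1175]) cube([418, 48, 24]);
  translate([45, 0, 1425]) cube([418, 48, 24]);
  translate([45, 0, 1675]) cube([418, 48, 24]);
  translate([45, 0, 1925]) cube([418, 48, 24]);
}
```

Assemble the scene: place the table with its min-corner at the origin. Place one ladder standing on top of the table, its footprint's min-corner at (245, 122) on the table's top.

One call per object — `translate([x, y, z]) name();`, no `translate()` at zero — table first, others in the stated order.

table();
translate([245, 122, 689]) ladder();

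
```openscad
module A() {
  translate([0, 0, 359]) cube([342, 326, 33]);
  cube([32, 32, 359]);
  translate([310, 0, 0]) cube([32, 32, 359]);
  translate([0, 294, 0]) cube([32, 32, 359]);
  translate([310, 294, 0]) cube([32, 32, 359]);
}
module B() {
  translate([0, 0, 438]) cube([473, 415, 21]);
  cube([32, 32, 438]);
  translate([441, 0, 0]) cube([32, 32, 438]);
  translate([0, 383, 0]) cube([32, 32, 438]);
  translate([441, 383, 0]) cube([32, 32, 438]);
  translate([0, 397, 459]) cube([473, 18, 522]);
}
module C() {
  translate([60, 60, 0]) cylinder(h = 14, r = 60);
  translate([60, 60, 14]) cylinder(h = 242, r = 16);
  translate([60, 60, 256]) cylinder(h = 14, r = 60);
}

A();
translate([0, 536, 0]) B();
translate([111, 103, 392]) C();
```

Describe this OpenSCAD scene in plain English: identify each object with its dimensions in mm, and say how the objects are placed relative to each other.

A is a four-legged stool. The seat is 342×326 mm, 33 mm thick, top at z = 392 mm. It stands on four square legs, each 32×32 mm in cross-section, from z = 0 to the seat underside, each flush with a corner of the seat.

B is a chair: 473×415 mm seat, 21 mm thick, top at z = 459 mm, on four 32 mm square corner legs flush with the seat edges. A 18 mm thick backrest slab spans the full seat width, extending 522 mm above the seat top, its back face flush with the seat's +y edge.

C is a spool: two coaxial disc flanges of radius 60 mm and thickness 14 mm, joined by a core cylinder of radius 16 mm and height 242 mm. The lower flange rests on z = 0 and the three cylinders share a vertical axis.

The chair is on the floor beside the stool on its +y side. The spool is on top of the stool, centred.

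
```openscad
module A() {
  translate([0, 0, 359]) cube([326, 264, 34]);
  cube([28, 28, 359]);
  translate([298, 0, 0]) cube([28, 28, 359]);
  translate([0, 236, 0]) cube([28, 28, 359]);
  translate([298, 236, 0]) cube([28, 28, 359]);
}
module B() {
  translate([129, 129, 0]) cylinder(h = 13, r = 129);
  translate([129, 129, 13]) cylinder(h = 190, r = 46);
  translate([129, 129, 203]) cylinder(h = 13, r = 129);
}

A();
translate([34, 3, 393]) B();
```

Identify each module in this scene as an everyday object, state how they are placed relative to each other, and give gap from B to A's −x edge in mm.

The spool's min-x is at 34; the stool's min-x is 0; gap = 34 mm.

A is a stool. B is a spool. The spool is on top of the stool, centred. The gap from the spool to the stool's −x edge is 34 mm.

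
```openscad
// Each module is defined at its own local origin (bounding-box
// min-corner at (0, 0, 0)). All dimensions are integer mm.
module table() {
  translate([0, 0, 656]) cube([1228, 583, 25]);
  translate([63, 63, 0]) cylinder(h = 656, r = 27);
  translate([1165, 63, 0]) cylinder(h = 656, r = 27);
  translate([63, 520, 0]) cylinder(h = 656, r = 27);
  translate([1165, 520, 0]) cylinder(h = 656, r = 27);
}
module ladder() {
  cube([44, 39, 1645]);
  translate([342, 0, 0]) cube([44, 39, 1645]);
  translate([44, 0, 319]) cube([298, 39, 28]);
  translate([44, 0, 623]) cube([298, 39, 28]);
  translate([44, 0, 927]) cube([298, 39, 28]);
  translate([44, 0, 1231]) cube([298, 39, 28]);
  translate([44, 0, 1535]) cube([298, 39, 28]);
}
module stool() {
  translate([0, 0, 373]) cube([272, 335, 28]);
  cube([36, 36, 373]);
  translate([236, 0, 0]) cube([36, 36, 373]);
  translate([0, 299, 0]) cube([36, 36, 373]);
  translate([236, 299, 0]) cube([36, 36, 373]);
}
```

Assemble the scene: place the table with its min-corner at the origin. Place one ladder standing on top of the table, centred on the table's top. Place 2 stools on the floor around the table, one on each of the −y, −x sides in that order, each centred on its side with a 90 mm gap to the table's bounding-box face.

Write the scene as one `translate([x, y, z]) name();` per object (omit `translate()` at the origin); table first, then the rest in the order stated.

table();
translate([421, 272, 681]) ladder();
translate([478, -425, 0]) stool();
translate([-362, 124, 0]) stool();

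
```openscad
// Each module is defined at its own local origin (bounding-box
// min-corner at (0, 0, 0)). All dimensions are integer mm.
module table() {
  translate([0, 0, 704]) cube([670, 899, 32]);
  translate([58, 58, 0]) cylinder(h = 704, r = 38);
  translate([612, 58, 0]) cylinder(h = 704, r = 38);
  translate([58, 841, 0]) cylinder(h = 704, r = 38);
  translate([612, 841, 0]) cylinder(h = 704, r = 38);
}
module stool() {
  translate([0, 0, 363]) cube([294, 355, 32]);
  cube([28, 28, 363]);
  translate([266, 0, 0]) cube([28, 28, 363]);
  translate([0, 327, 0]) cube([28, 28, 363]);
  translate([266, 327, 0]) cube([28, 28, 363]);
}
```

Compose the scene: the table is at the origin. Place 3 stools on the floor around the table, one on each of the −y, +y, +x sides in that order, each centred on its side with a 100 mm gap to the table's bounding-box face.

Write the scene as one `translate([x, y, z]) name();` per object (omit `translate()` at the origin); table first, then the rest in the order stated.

table();
translate([188, -455, 0]) stool();
translate([188, 999, 0]) stool();
translate([770, 272, 0]) stool();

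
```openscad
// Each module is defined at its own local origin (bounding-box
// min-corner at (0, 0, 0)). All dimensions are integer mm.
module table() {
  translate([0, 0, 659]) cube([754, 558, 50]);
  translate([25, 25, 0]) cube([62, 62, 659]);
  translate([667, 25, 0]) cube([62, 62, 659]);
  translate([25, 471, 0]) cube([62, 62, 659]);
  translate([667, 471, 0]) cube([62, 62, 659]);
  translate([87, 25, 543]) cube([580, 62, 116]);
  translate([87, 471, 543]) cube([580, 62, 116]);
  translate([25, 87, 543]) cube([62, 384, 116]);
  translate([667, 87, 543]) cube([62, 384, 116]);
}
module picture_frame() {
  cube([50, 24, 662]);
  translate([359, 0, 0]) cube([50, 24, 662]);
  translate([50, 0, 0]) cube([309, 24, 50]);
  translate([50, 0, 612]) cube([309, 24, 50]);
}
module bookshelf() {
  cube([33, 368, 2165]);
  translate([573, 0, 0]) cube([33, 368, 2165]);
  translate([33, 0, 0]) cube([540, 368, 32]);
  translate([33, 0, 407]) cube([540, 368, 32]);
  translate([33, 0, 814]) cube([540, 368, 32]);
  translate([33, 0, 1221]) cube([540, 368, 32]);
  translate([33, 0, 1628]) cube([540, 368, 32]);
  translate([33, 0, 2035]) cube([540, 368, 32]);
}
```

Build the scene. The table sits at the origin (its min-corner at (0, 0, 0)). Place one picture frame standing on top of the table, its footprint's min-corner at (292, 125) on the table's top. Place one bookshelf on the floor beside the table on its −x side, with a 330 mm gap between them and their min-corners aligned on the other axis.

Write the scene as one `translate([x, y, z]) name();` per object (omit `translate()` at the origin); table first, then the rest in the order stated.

table();
translate([292, 125, 709]) picture_frame();
translate([-936, 0, 0]) bookshelf();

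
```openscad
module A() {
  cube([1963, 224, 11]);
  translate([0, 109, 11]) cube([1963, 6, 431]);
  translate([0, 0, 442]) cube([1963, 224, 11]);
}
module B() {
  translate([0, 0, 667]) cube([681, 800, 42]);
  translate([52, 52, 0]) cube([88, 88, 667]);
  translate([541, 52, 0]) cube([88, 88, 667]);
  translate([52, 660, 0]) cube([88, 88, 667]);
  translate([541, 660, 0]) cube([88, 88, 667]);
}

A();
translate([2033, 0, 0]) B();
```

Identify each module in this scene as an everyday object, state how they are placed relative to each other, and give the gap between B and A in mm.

A is an I-beam. B is a table. The table is on the floor beside the I-beam on its +x side. The gap between the table and the I-beam is 70 mm.

The table's nearest face is 70 mm from the I-beam's +x face.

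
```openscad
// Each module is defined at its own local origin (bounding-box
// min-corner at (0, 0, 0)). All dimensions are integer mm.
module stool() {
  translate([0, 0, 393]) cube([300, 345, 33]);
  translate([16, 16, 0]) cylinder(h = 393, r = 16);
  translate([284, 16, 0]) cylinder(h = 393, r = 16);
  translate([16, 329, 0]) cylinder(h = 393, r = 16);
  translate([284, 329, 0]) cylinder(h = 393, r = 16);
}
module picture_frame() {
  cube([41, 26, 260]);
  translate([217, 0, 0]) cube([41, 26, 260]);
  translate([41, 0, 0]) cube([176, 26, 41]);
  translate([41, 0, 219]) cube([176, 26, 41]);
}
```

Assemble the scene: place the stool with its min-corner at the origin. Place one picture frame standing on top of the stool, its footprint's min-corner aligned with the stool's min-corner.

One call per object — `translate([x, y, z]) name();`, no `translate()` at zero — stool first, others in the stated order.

stool();
translate([0, 0, 426]) picture_frame();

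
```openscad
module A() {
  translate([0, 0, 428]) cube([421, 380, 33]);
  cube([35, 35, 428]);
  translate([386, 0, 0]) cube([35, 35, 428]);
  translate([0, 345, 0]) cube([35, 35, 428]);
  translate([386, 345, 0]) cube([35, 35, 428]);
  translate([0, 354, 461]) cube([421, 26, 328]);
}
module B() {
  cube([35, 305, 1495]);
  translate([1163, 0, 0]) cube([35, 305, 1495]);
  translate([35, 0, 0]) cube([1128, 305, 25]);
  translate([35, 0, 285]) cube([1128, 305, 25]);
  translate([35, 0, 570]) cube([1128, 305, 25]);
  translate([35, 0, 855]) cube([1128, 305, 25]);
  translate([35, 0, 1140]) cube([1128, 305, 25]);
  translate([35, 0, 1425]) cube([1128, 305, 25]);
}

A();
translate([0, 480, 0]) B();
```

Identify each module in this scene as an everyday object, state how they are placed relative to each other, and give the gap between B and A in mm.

A is a chair. B is a bookshelf. The bookshelf is on the floor beside the chair on its +y side. The gap between the bookshelf and the chair is 100 mm.

The bookshelf's nearest face is 100 mm from the chair's +y face.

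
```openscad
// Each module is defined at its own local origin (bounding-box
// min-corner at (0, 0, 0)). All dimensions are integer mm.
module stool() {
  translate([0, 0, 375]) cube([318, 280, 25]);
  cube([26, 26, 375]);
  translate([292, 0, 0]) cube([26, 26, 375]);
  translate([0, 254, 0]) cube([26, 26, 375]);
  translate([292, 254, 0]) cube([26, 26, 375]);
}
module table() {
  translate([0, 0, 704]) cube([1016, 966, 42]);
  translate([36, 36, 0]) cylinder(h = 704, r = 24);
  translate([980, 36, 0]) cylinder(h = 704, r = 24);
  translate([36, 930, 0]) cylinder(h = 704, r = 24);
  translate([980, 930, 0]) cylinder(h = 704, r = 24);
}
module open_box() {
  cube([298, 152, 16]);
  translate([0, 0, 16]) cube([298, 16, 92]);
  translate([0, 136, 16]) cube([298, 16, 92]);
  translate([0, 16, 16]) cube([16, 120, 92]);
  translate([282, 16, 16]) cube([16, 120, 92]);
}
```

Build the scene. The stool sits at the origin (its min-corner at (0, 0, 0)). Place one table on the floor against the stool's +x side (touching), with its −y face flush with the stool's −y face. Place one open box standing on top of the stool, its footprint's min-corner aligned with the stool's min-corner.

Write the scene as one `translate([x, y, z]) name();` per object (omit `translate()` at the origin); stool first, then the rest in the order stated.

stool();
translate([318, 0, 0]) table();
translate([0, 0, 400]) open_box();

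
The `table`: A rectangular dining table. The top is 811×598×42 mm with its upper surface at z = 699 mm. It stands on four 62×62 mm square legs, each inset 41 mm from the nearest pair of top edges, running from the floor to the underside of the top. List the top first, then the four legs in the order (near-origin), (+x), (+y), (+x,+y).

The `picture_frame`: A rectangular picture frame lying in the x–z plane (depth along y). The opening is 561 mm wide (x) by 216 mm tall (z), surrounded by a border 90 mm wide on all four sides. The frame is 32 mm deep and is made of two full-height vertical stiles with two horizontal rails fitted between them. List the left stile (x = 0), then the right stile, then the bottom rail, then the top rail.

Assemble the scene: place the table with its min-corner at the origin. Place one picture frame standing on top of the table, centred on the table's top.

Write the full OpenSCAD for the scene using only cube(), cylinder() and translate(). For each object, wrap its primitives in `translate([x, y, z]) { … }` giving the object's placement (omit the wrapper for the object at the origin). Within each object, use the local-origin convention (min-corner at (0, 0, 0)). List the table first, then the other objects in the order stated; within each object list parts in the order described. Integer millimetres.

translate([0, 0, 657]) cube([811, 598, 42]);
translate([41, 41, 0]) cube([62, 62, 657]);
translate([708, 41, 0]) cube([62, 62, 657]);
translate([41, 495, 0]) cube([62, 62, 657]);
translate([708, 495, 0]) cube([62, 62, 657]);
translate([35, 283, 699]) {
  cube([90, 32, 396]);
  translate([651, 0, 0]) cube([90, 32, 396]);
  translate([90, 0, 0]) cube([561, 32, 90]);
  translate([90, 0, 306]) cube([561, 32, 90]);
}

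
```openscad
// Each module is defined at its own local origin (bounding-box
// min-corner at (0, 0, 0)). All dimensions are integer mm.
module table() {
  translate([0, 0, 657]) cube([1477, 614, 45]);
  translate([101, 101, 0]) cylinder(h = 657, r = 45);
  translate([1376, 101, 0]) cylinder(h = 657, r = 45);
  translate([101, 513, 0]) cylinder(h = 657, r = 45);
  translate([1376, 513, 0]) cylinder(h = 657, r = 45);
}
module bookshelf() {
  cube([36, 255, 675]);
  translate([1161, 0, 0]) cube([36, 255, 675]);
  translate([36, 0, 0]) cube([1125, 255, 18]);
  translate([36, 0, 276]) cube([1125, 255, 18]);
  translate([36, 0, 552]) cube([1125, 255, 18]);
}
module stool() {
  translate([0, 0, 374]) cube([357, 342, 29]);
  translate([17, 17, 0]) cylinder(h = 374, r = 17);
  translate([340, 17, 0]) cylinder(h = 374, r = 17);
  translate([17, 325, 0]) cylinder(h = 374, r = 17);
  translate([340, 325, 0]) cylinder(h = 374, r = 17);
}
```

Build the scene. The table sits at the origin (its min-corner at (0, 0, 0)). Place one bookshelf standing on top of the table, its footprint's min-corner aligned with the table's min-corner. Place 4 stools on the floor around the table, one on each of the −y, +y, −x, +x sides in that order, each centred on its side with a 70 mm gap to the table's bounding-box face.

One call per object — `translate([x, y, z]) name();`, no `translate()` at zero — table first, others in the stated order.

table();
translate([0, 0, 702]) bookshelf();
translate([560, -412, 0]) stool();
translate([560, 684, 0]) stool();
translate([-427, 136, 0]) stool();
translate([1547, 136, 0]) stool();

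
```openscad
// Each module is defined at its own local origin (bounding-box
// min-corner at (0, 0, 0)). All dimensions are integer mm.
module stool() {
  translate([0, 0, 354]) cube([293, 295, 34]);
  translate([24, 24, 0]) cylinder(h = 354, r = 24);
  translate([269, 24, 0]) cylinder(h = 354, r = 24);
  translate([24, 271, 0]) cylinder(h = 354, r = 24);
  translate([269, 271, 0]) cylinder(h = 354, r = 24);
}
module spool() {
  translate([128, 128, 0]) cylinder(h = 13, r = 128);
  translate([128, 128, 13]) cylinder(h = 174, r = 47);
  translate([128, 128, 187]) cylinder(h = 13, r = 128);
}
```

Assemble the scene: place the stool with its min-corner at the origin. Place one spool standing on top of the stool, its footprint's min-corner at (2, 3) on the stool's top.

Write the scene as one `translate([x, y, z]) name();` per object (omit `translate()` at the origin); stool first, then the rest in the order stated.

stool();
translate([2, 3, 388]) spool();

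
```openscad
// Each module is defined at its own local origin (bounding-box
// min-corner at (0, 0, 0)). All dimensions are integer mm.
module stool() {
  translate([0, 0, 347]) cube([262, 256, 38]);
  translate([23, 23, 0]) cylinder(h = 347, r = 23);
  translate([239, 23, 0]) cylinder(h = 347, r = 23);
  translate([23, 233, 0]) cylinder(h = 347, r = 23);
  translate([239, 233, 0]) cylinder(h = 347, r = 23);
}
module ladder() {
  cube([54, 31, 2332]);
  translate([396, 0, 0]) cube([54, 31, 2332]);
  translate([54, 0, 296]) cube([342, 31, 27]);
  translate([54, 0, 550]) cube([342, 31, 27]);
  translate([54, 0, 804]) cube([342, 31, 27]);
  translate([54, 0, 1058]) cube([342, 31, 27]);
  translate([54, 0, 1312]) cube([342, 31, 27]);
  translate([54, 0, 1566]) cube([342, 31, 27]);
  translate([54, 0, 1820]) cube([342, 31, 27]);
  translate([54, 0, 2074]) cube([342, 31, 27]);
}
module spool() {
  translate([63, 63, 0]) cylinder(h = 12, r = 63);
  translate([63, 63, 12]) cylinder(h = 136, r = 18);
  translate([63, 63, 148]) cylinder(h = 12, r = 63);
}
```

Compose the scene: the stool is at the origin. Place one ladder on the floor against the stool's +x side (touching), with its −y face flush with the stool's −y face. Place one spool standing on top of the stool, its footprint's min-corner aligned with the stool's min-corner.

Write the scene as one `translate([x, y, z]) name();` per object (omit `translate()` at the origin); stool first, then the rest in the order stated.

stool();
translate([262, 0, 0]) ladder();
translate([0, 0, 385]) spool();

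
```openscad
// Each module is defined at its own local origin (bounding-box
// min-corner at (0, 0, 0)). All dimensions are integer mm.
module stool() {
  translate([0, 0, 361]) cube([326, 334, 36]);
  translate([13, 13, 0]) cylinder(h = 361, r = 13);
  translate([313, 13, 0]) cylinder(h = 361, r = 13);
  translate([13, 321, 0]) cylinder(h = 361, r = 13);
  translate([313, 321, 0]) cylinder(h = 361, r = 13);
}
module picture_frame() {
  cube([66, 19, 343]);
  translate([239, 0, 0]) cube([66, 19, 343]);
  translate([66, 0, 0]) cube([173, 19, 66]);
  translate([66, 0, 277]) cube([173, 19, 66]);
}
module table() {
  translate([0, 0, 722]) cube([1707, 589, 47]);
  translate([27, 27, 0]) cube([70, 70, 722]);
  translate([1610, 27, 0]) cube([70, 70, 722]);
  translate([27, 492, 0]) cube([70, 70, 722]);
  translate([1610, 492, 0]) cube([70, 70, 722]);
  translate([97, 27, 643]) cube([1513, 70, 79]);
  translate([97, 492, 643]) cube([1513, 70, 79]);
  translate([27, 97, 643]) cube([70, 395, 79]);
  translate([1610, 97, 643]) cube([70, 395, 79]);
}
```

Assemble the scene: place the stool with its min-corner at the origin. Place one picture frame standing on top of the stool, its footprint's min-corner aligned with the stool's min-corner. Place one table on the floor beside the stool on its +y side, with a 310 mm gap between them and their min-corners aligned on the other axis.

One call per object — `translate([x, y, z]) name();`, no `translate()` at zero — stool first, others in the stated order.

stool();
translate([0, 0, 397]) picture_frame();
translate([0, 644, 0]) table();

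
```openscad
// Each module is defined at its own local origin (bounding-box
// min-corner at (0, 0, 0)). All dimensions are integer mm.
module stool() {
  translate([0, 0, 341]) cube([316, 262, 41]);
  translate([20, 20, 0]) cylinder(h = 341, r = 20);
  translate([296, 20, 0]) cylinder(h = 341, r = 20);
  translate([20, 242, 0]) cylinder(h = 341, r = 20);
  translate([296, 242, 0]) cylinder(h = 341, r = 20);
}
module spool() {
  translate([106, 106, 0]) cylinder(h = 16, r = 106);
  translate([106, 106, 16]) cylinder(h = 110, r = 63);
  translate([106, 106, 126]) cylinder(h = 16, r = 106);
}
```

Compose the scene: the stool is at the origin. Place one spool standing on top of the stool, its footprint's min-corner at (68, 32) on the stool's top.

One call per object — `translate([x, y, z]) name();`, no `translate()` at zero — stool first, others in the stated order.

stool();
translate([68, 32, 382]) spool();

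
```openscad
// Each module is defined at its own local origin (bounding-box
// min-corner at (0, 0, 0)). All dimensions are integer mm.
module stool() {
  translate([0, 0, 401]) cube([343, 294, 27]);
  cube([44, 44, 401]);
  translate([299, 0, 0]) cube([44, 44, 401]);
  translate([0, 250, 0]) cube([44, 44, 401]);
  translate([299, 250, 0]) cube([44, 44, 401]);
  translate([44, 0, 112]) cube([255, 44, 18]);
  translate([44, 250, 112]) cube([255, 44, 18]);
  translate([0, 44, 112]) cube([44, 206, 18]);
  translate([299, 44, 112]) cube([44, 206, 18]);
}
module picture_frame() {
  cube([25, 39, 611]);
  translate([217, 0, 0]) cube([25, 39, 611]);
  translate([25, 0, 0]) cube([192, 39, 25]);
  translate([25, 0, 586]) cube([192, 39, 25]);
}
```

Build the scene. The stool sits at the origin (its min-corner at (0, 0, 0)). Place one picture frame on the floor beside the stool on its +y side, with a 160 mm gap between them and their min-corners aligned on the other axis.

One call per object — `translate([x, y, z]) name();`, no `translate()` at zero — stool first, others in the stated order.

stool();
translate([0, 454, 0]) picture_frame();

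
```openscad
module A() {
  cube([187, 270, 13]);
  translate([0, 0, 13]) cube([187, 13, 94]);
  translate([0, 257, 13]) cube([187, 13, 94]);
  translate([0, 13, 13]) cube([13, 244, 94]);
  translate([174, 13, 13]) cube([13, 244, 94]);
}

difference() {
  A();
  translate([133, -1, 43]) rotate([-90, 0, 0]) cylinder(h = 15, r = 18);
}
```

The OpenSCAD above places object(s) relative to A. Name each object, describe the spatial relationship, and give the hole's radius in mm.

A is an open box. The open box has a circular hole through its front wall. The hole's radius is 18 mm.

The subtracted cylinder has r = 18 mm.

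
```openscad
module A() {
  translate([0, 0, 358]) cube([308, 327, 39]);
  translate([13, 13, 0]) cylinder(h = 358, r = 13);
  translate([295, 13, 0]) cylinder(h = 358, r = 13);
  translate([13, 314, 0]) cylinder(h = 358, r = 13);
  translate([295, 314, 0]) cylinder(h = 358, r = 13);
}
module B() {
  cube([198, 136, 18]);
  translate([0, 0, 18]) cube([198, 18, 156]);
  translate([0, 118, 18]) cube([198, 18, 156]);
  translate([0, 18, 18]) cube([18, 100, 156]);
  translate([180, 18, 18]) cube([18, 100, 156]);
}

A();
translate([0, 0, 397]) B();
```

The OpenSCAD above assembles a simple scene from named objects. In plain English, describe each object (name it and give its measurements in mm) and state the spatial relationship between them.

A is a four-legged stool. The seat is a 308×327×39 mm slab whose top surface is at z = 397 mm; four round legs, each 26 mm in diameter, run from the floor (z = 0) to the underside of the seat, each leg's axis is inset half a diameter from the nearest pair of seat edges (so the leg's bounding box is flush with the corner).

B is an open-topped rectangular box: outside dimensions 198×136×174 mm, with a uniform wall and base thickness of 18 mm. The base is a full 198×136 slab on the floor; four walls sit on top of the base. The front and back walls (the −y and +y sides) span the full width; the two side walls fit between them.

The open box is on top of the stool.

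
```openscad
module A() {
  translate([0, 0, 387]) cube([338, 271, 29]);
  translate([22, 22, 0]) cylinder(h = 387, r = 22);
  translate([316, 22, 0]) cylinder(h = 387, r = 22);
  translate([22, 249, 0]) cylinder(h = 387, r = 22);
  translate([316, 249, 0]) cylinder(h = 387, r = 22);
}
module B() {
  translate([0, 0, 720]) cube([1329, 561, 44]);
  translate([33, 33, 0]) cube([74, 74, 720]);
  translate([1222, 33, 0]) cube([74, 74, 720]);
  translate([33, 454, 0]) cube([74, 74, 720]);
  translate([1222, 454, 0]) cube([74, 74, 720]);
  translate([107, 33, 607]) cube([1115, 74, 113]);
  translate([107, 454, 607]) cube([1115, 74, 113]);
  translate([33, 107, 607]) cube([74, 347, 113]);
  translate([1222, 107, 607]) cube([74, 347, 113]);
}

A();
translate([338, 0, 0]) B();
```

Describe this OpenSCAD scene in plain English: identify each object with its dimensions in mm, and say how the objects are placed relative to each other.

A is a simple wooden stool: a rectangular seat 338 mm (x) by 271 mm (y), 29 mm thick, top face at z = 416 mm, on four round legs, each 44 mm in diameter. The legs rest on z = 0, each leg's axis is inset half a diameter from the nearest pair of seat edges (so the leg's bounding box is flush with the corner).

B is a table with a 1329×561 mm rectangular top, 44 mm thick, top surface at z = 764 mm, supported by four 74×74 mm square legs, each inset 33 mm from the nearest pair of top edges, running from the floor. Four apron rails, 74 mm thick and 113 mm tall, run between adjacent legs with their top edges flush with the underside of the top and their outer faces flush with the legs' outer faces.

The table is against the stool's +x side, with their −y faces flush.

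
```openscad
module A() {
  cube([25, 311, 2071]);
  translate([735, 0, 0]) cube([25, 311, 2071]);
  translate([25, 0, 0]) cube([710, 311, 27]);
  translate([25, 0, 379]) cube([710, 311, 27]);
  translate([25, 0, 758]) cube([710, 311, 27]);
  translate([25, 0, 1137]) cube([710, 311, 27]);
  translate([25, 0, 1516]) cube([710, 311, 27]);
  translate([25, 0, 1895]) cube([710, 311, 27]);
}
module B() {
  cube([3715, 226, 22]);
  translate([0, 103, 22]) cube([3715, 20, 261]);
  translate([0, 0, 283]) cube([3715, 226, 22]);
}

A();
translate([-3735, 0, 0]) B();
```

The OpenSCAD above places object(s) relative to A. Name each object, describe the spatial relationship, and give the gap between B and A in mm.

A is a bookshelf. B is an I-beam. The I-beam is on the floor beside the bookshelf on its −x side. The gap between the I-beam and the bookshelf is 20 mm.

The I-beam's nearest face is 20 mm from the bookshelf's −x face.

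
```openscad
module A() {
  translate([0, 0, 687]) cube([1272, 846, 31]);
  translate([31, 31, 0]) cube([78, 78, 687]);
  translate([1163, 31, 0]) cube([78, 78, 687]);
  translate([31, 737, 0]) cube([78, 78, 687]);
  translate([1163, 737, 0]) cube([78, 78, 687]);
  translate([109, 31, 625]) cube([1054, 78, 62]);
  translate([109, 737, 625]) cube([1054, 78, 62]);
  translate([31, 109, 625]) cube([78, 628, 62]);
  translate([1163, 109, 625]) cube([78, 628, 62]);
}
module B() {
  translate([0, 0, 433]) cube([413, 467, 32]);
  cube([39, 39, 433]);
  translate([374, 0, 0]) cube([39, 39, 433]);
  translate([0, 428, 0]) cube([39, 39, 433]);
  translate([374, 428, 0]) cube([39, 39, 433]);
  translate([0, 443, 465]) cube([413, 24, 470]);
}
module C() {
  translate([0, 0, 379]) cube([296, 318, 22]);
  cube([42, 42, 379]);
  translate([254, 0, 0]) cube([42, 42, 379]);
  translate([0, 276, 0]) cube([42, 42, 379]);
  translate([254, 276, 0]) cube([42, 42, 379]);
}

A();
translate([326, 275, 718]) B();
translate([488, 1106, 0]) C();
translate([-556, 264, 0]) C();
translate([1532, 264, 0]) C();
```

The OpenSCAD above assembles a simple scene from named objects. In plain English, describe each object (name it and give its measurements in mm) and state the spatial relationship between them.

A is a rectangular dining table. The top is 1272×846×31 mm with its upper surface at z = 718 mm. It stands on four 78×78 mm square legs, each inset 31 mm from the nearest pair of top edges, running from the floor to the underside of the top. Four apron rails, 78 mm thick and 62 mm tall, run between adjacent legs with their top edges flush with the underside of the top and their outer faces flush with the legs' outer faces.

B is a chair. The seat is a 413×467×32 mm slab with its top at z = 465 mm, on four 39×39 mm corner legs (flush with the seat edges, standing on z = 0). A flat backrest 24 mm thick, 470 mm tall, spans the full seat width and rises from the seat top along its +y edge, rear face flush with the rear of the seat.

C is a four-legged stool. The seat is a 296×318×22 mm slab whose top surface is at z = 401 mm; four square legs, each 42×42 mm in cross-section, run from the floor (z = 0) to the underside of the seat, each flush with a corner of the seat.

The chair is on top of the table. Three stools sit around the table at the +y, −x, +x sides.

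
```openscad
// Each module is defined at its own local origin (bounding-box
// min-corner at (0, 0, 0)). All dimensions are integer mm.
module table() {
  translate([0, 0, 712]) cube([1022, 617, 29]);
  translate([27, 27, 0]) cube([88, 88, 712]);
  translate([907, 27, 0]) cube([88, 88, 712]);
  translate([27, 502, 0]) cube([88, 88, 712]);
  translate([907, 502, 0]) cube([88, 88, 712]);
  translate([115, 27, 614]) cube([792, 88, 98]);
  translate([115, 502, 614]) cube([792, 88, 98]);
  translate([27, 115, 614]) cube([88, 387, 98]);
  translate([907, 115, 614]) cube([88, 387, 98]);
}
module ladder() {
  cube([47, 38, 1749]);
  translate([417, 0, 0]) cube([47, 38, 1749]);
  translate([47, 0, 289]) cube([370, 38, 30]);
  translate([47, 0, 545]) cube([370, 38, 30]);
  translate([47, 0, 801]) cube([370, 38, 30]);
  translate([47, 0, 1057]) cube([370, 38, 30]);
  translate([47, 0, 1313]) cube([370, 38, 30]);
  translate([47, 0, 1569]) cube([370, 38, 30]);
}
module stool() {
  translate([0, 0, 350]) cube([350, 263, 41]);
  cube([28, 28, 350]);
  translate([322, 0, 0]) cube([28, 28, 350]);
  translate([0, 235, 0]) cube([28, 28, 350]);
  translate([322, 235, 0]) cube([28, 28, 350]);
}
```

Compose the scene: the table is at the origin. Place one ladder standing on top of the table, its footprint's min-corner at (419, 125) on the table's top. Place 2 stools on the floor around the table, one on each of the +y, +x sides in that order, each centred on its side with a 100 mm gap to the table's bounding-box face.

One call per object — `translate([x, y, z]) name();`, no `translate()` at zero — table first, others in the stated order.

table();
translate([419, 125, 741]) ladder();
translate([336, 717, 0]) stool();
translate([1122, 177, 0]) stool();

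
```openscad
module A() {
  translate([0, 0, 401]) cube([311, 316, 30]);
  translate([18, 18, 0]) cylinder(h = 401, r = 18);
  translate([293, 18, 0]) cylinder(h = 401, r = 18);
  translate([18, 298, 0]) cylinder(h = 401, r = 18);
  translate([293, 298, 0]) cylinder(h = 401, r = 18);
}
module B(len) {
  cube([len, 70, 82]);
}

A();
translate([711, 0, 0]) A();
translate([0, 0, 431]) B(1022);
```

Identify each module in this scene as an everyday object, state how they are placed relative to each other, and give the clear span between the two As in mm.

A is a stool. B is a beam. A beam spans the tops of two stools. The clear span between the two stools is 400 mm.

Second stool starts at x = 711; first ends at x = 311; clear span = 711 − 311 = 400 mm.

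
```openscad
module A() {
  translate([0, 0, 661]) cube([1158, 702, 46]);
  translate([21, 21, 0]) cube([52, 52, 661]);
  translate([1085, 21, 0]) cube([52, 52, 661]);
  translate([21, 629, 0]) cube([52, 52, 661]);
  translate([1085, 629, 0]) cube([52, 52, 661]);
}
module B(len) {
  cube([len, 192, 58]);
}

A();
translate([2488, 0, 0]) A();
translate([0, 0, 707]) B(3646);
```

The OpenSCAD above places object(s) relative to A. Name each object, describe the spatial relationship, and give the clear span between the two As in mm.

A is a table. B is a beam. A beam spans the tops of two tables. The clear span between the two tables is 1330 mm.

Second table starts at x = 2488; first ends at x = 1158; clear span = 2488 − 1158 = 1330 mm.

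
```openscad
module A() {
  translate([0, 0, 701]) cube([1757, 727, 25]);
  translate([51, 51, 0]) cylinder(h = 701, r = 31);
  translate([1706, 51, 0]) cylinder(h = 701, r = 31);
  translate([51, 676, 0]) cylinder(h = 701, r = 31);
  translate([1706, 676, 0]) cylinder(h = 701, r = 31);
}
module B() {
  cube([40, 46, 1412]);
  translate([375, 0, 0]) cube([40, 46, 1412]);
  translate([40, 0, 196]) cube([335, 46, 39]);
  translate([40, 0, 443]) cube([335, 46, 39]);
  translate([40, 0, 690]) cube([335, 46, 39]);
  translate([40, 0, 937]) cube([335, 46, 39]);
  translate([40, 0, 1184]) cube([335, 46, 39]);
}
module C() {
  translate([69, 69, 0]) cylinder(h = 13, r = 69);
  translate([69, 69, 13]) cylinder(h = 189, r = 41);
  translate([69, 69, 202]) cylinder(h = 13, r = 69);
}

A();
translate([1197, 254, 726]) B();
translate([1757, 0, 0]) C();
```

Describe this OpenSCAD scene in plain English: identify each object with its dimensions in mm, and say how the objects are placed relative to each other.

A is a table: top 1757 mm (x) × 727 mm (y), 25 mm thick, upper face at z = 726 mm, on four round legs of 62 mm diameter, each leg's bounding box inset 20 mm from the nearest pair of top edges, running from z = 0 to the bottom of the top.

B is a wooden ladder with two side rails of 40×46 mm section and 1412 mm height, set 415 mm apart overall. Between them run 5 rectangular rungs (46 mm deep, 39 mm thick), front faces flush with the rails' −y face. The bottom of the first rung is 196 mm above the floor and each subsequent rung is 247 mm higher than the one below.

C is a spool: two coaxial disc flanges of radius 69 mm and thickness 13 mm, joined by a core cylinder of radius 41 mm and height 189 mm. The lower flange rests on z = 0 and the three cylinders share a vertical axis.

The ladder is on top of the table. The spool is against the table's +x side, with their −y faces flush.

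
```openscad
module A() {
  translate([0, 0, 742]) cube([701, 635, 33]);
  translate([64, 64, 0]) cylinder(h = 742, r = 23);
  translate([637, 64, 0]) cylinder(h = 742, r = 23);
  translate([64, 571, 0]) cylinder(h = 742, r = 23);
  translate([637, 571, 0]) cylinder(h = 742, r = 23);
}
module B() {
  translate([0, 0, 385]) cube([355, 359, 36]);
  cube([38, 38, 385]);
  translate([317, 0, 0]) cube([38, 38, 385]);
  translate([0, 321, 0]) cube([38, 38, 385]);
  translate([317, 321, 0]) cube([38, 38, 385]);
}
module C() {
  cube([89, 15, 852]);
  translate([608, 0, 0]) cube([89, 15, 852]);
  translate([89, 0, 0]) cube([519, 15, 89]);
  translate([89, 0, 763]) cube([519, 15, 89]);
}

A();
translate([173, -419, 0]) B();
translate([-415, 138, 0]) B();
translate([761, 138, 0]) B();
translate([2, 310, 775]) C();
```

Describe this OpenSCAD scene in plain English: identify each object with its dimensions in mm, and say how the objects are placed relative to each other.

A is a table: top 701 mm (x) × 635 mm (y), 33 mm thick, upper face at z = 775 mm, on four round legs of 46 mm diameter, each leg's bounding box inset 41 mm from the nearest pair of top edges, running from z = 0 to the bottom of the top.

B is a simple wooden stool: a rectangular seat 355 mm (x) by 359 mm (y), 36 mm thick, top face at z = 421 mm, on four square legs, each 38×38 mm in cross-section. The legs rest on z = 0, each flush with a corner of the seat.

C is a rectangular picture frame lying in the x–z plane (depth along y). The opening is 519 mm wide (x) by 674 mm tall (z), surrounded by a border 89 mm wide on all four sides. The frame is 15 mm deep and is made of two full-height vertical stiles with two horizontal rails fitted between them.

Three stools sit around the table at the −y, −x, +x sides. The picture frame is on top of the table, centred.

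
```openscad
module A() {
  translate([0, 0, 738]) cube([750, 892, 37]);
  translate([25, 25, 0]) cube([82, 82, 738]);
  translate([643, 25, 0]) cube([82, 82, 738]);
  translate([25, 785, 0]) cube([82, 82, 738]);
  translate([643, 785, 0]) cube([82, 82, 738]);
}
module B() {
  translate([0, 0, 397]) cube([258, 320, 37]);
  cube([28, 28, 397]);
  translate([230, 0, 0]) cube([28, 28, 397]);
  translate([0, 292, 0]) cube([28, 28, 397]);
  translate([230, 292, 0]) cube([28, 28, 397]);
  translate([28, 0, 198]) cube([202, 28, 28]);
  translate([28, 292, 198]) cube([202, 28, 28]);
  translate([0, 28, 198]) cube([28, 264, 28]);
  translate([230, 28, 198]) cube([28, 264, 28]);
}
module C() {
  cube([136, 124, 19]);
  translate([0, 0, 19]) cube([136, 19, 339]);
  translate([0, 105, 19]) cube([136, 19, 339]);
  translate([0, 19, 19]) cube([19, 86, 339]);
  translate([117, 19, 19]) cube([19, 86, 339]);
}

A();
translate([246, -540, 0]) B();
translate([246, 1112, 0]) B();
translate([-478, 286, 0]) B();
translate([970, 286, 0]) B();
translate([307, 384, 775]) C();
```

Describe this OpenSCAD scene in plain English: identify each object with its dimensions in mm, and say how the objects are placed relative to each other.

A is a table with a 750×892 mm rectangular top, 37 mm thick, top surface at z = 775 mm, supported by four 82×82 mm square legs, each inset 25 mm from the nearest pair of top edges, running from the floor.

B is a four-legged stool. The seat is a 258×320×37 mm slab whose top surface is at z = 434 mm; four square legs, each 28×28 mm in cross-section, run from the floor (z = 0) to the underside of the seat, each flush with a corner of the seat. Four stretchers, 28 mm wide and 28 mm tall, connect adjacent legs with their undersides at z = 198 mm, each running between the inner faces of the legs it joins and aligned with the legs' outer faces on the other axis.

C is an open-topped rectangular box: outside dimensions 136×124×358 mm, with a uniform wall and base thickness of 19 mm. The base is a full 136×124 slab on the floor; four walls sit on top of the base. The front and back walls (the −y and +y sides) span the full width; the two side walls fit between them.

Four stools sit around the table at the −y, +y, −x, +x sides. The open box is on top of the table, centred.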